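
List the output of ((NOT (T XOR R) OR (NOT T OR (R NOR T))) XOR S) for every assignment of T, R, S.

T | R | S | Output
------------------
0 | 0 | 0 | 1
0 | 0 | 1 | 0
0 | 1 | 0 | 1
0 | 1 | 1 | 0
1 | 0 | 0 | 0
1 | 0 | 1 | 1
1 | 1 | 0 | 1
1 | 1 | 1 | 0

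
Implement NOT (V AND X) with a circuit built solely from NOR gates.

(((V NOR V) NOR (X NOR X)) NOR ((V NOR V) NOR (X NOR X)))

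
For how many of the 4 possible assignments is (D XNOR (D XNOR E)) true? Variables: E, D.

Satisfying assignments: (1,0), (1,1)
Count: 2 out of 4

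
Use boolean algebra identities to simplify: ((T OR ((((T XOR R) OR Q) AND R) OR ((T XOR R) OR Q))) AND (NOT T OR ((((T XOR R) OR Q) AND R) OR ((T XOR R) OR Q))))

By distribution ((E OR v) AND (E OR NOT v) = E) then absorption (E OR (E AND v) = E):
= ((T XOR R) OR Q)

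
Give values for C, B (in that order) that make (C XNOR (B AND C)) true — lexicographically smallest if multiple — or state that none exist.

C=0, B=0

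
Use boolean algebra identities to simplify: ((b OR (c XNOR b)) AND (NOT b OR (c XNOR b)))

By distribution ((E OR v) AND (E OR NOT v) = E):
= (c XNOR b)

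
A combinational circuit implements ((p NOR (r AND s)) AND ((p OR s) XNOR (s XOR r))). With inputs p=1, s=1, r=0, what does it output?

Substituting: ((1 NOR (0 AND 1)) AND ((1 OR 1) XNOR (1 XOR 0)))
= 0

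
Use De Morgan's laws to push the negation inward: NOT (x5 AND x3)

NOT x5 OR NOT x3
De Morgan's: NOT(AND of terms) = OR of negations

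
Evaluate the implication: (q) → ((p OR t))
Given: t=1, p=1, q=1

Antecedent (q) = 1; consequent ((p OR t)) = 1.
1 → 1 = 1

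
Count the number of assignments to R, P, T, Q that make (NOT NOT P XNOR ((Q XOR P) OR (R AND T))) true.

Satisfying assignments: (0,0,0,0), (0,0,1,0), (0,1,0,0), (0,1,1,0), (1,0,0,0), (1,1,0,0), (1,1,1,0), (1,1,1,1)
Count: 8 out of 16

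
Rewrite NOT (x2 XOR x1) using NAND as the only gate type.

(((x2 NAND (x2 NAND x1)) NAND (x1 NAND (x2 NAND x1))) NAND ((x2 NAND (x2 NAND x1)) NAND (x1 NAND (x2 NAND x1))))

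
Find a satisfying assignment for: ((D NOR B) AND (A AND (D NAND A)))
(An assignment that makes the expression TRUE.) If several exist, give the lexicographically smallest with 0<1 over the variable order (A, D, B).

A=1, D=0, B=0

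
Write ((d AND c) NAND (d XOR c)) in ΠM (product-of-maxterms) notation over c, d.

ΠM() = TRUE (no maxterms)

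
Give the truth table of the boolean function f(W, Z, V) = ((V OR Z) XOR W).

W | Z | V | Output
------------------
0 | 0 | 0 | 0
0 | 0 | 1 | 1
0 | 1 | 0 | 1
0 | 1 | 1 | 1
1 | 0 | 0 | 1
1 | 0 | 1 | 0
1 | 1 | 0 | 0
1 | 1 | 1 | 0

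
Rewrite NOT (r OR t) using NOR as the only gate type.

(((r NOR t) NOR (r NOR t)) NOR ((r NOR t) NOR (r NOR t)))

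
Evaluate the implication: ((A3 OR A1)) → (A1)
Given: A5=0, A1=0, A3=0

Antecedent ((A3 OR A1)) = 0; consequent (A1) = 0.
0 → 0 = 1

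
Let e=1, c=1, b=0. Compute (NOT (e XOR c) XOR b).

Substituting: (NOT (1 XOR 1) XOR 0)
= 1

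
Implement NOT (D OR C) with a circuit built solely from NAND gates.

(((D NAND D) NAND (C NAND C)) NAND ((D NAND D) NAND (C NAND C)))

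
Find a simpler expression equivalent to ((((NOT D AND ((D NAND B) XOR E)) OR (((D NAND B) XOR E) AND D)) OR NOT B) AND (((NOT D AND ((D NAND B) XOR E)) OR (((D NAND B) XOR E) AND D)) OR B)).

By distribution ((E OR v) AND (E OR NOT v) = E) then distribution ((E AND v) OR (E AND NOT v) = E):
= ((D NAND B) XOR E)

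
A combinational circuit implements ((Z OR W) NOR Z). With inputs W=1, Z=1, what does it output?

Substituting: ((1 OR 1) NOR 1)
= 0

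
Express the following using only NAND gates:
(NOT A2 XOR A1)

(((A2 NAND A2) NAND ((A2 NAND A2) NAND A1)) NAND (A1 NAND ((A2 NAND A2) NAND A1)))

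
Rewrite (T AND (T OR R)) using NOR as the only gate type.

((T NOR T) NOR (((T NOR R) NOR (T NOR R)) NOR ((T NOR R) NOR (T NOR R))))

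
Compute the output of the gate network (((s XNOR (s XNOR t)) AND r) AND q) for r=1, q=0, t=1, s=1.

Substituting: (((1 XNOR (1 XNOR 1)) AND 1) AND 0)
= 0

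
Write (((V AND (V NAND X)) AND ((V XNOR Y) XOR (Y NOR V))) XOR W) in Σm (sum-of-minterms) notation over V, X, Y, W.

Σm(1, 3, 5, 7, 9, 10, 13, 15) = (NOT V AND NOT X AND NOT Y AND W) OR (NOT V AND NOT X AND Y AND W) OR (NOT V AND X AND NOT Y AND W) OR (NOT V AND X AND Y AND W) OR (V AND NOT X AND NOT Y AND W) OR (V AND NOT X AND Y AND NOT W) OR (V AND X AND NOT Y AND W) OR (V AND X AND Y AND W)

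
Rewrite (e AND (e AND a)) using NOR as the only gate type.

((e NOR e) NOR (((e NOR e) NOR (a NOR a)) NOR ((e NOR e) NOR (a NOR a))))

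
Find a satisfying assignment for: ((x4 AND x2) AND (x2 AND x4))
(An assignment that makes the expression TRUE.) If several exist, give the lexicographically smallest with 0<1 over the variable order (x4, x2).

x4=1, x2=1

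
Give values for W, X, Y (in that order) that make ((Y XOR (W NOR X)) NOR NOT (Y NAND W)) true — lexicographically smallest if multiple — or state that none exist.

W=0, X=0, Y=1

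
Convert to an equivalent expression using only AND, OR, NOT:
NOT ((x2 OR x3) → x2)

(x2 OR x3) AND NOT x2
(Negated implication: NOT(A → B) = A AND NOT B)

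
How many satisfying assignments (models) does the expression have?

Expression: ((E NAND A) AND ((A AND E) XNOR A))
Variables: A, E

Satisfying assignments: (0,0), (0,1)
Count: 2 out of 4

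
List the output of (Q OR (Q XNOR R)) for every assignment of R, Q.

R | Q | Output
--------------
0 | 0 | 1
0 | 1 | 1
1 | 0 | 0
1 | 1 | 1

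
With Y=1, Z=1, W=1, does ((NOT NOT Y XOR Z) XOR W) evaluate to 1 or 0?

Substituting: ((NOT NOT 1 XOR 1) XOR 1)
= 1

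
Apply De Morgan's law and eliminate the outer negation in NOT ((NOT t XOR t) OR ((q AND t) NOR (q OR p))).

NOT (NOT t XOR t) AND NOT ((q AND t) NOR (q OR p))
De Morgan's: NOT(OR of terms) = AND of negations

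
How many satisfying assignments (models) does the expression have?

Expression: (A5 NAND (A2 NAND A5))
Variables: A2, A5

Satisfying assignments: (0,0), (1,0), (1,1)
Count: 3 out of 4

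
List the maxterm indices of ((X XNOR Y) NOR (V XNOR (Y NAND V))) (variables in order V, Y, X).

ΠM(0, 3, 4, 5, 7) = (V OR Y OR X) AND (V OR NOT Y OR NOT X) AND (NOT V OR Y OR X) AND (NOT V OR Y OR NOT X) AND (NOT V OR NOT Y OR NOT X)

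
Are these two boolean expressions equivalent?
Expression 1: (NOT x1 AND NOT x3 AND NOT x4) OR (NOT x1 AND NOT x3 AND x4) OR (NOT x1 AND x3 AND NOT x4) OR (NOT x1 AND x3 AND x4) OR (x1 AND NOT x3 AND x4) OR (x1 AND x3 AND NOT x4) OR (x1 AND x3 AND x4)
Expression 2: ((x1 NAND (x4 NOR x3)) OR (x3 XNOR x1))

Yes, they are equivalent — the two output columns agree on all 8 assignments:
x1 | x3 | x4 | Expression 1 | Expression 2
------------------------------------------
0 | 0 | 0 | 1 | 1
0 | 0 | 1 | 1 | 1
0 | 1 | 0 | 1 | 1
0 | 1 | 1 | 1 | 1
1 | 0 | 0 | 0 | 0
1 | 0 | 1 | 1 | 1
1 | 1 | 0 | 1 | 1
1 | 1 | 1 | 1 | 1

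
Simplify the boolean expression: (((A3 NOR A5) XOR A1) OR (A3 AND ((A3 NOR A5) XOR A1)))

By absorption (E OR (E AND v) = E):
= ((A3 NOR A5) XOR A1)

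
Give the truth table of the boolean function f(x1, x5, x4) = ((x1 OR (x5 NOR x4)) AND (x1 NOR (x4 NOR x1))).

x1 | x5 | x4 | Output
---------------------
0 | 0 | 0 | 0
0 | 0 | 1 | 0
0 | 1 | 0 | 0
0 | 1 | 1 | 0
1 | 0 | 0 | 0
1 | 0 | 1 | 0
1 | 1 | 0 | 0
1 | 1 | 1 | 0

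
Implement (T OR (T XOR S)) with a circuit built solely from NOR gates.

((T NOR ((((T NOR S) NOR (T NOR S)) NOR ((T NOR S) NOR (T NOR S))) NOR ((((T NOR T) NOR (S NOR S)) NOR ((T NOR T) NOR (S NOR S))) NOR (((T NOR T) NOR (S NOR S)) NOR ((T NOR T) NOR (S NOR S)))))) NOR (T NOR ((((T NOR S) NOR (T NOR S)) NOR ((T NOR S) NOR (T NOR S))) NOR ((((T NOR T) NOR (S NOR S)) NOR ((T NOR T) NOR (S NOR S))) NOR (((T NOR T) NOR (S NOR S)) NOR ((T NOR T) NOR (S NOR S)))))))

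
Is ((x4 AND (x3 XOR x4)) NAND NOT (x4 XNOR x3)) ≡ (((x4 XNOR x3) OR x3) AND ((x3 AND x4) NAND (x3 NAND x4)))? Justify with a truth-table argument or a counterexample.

Yes, they are equivalent — the two output columns agree on all 4 assignments:
x4 | x3 | Expression 1 | Expression 2
-------------------------------------
0 | 0 | 1 | 1
0 | 1 | 1 | 1
1 | 0 | 0 | 0
1 | 1 | 1 | 1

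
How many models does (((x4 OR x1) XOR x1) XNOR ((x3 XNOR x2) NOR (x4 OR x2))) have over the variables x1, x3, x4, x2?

Satisfying assignments: (0,0,0,0), (0,0,0,1), (0,1,0,1), (1,0,0,0), (1,0,0,1), (1,0,1,0), (1,0,1,1), (1,1,0,1), (1,1,1,0), (1,1,1,1)
Count: 10 out of 16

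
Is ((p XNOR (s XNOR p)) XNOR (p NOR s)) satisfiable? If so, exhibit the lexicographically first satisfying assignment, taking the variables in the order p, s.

p=1, s=0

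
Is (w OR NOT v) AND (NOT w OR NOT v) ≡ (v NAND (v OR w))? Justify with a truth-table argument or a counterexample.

Yes, they are equivalent — the two output columns agree on all 4 assignments:
w | v | Expression 1 | Expression 2
-----------------------------------
0 | 0 | 1 | 1
0 | 1 | 0 | 0
1 | 0 | 1 | 1
1 | 1 | 0 | 0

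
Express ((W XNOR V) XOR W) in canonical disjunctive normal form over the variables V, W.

(NOT V AND NOT W) OR (NOT V AND W)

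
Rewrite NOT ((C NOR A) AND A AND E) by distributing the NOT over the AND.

NOT (C NOR A) OR NOT A OR NOT E
De Morgan's: NOT(AND of terms) = OR of negations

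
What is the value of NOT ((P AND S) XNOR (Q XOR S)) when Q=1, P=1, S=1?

Substituting: NOT ((1 AND 1) XNOR (1 XOR 1))
= 1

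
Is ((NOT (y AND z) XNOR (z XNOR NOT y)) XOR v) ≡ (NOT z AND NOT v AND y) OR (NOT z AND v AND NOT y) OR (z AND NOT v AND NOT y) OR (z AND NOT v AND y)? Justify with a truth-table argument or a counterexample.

Yes, they are equivalent — the two output columns agree on all 8 assignments:
z | v | y | Expression 1 | Expression 2
---------------------------------------
0 | 0 | 0 | 0 | 0
0 | 0 | 1 | 1 | 1
0 | 1 | 0 | 1 | 1
0 | 1 | 1 | 0 | 0
1 | 0 | 0 | 1 | 1
1 | 0 | 1 | 1 | 1
1 | 1 | 0 | 0 | 0
1 | 1 | 1 | 0 | 0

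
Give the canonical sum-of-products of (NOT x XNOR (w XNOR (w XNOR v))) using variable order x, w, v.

Σm(1, 3, 4, 6) = (NOT x AND NOT w AND v) OR (NOT x AND w AND v) OR (x AND NOT w AND NOT v) OR (x AND w AND NOT v)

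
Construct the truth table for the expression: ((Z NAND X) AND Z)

X | Z | Output
--------------
0 | 0 | 0
0 | 1 | 1
1 | 0 | 0
1 | 1 | 0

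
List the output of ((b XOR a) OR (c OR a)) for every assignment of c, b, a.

c | b | a | Output
------------------
0 | 0 | 0 | 0
0 | 0 | 1 | 1
0 | 1 | 0 | 1
0 | 1 | 1 | 1
1 | 0 | 0 | 1
1 | 0 | 1 | 1
1 | 1 | 0 | 1
1 | 1 | 1 | 1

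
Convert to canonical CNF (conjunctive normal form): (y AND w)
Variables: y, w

(y OR w) AND (y OR NOT w) AND (NOT y OR w)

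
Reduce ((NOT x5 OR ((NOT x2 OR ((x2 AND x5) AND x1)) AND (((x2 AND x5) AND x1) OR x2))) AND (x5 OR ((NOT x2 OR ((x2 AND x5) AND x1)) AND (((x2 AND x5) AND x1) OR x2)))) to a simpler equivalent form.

By distribution ((E OR v) AND (E OR NOT v) = E) then distribution ((E OR v) AND (E OR NOT v) = E):
= ((x2 AND x5) AND x1)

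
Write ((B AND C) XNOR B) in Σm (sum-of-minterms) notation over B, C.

Σm(0, 1, 3) = (NOT B AND NOT C) OR (NOT B AND C) OR (B AND C)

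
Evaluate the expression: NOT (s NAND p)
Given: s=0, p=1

Substituting: NOT (0 NAND 1)
= 0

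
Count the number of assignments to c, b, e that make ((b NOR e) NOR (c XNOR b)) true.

Satisfying assignments: (0,1,0), (0,1,1), (1,0,1)
Count: 3 out of 8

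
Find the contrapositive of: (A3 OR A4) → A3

Contrapositive: NOT A3 → NOT (A3 OR A4)
Note: A statement and its contrapositive are logically equivalent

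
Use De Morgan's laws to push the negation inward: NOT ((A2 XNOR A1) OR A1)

NOT (A2 XNOR A1) AND NOT A1
De Morgan's: NOT(OR of terms) = AND of negations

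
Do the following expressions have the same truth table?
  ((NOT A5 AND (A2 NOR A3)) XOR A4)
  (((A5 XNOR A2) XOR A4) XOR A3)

No. Counterexample: with A2=0, A4=0, A5=1, A3=1, Expression 1 = 0 but Expression 2 = 1.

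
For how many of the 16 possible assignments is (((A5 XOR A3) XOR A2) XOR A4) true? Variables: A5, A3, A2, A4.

Satisfying assignments: (0,0,0,1), (0,0,1,0), (0,1,0,0), (0,1,1,1), (1,0,0,0), (1,0,1,1), (1,1,0,1), (1,1,1,0)
Count: 8 out of 16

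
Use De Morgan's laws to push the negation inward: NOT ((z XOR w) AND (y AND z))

NOT (z XOR w) OR NOT (y AND z)
De Morgan's: NOT(AND of terms) = OR of negations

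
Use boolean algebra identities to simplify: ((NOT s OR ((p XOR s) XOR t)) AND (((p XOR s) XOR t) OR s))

By distribution ((E OR v) AND (E OR NOT v) = E):
= ((p XOR s) XOR t)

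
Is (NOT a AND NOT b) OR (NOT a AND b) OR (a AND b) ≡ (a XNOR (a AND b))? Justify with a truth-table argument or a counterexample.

Yes, they are equivalent — the two output columns agree on all 4 assignments:
a | b | Expression 1 | Expression 2
-----------------------------------
0 | 0 | 1 | 1
0 | 1 | 1 | 1
1 | 0 | 0 | 0
1 | 1 | 1 | 1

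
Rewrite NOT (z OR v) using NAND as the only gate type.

(((z NAND z) NAND (v NAND v)) NAND ((z NAND z) NAND (v NAND v)))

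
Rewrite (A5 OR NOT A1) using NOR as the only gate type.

((A5 NOR (A1 NOR A1)) NOR (A5 NOR (A1 NOR A1)))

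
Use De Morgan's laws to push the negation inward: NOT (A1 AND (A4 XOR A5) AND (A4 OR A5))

NOT A1 OR NOT (A4 XOR A5) OR NOT (A4 OR A5)
De Morgan's: NOT(AND of terms) = OR of negations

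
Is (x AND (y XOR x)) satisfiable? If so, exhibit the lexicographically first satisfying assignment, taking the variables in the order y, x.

y=0, x=1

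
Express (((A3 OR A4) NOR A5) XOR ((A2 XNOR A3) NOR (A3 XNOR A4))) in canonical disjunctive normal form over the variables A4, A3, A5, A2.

(NOT A4 AND NOT A3 AND NOT A5 AND NOT A2) OR (NOT A4 AND NOT A3 AND NOT A5 AND A2) OR (NOT A4 AND A3 AND NOT A5 AND NOT A2) OR (NOT A4 AND A3 AND A5 AND NOT A2) OR (A4 AND NOT A3 AND NOT A5 AND A2) OR (A4 AND NOT A3 AND A5 AND A2)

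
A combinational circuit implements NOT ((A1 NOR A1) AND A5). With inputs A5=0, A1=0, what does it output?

Substituting: NOT ((0 NOR 0) AND 0)
= 1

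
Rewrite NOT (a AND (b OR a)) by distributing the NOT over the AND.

NOT a OR NOT (b OR a)
De Morgan's: NOT(AND of terms) = OR of negations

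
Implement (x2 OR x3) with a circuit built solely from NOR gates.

((x2 NOR x3) NOR (x2 NOR x3))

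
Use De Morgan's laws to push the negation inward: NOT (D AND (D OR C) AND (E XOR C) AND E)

NOT D OR NOT (D OR C) OR NOT (E XOR C) OR NOT E
De Morgan's: NOT(AND of terms) = OR of negations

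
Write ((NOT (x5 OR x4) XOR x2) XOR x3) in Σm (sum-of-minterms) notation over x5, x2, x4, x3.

Σm(0, 3, 5, 6, 9, 11, 12, 14) = (NOT x5 AND NOT x2 AND NOT x4 AND NOT x3) OR (NOT x5 AND NOT x2 AND x4 AND x3) OR (NOT x5 AND x2 AND NOT x4 AND x3) OR (NOT x5 AND x2 AND x4 AND NOT x3) OR (x5 AND NOT x2 AND NOT x4 AND x3) OR (x5 AND NOT x2 AND x4 AND x3) OR (x5 AND x2 AND NOT x4 AND NOT x3) OR (x5 AND x2 AND x4 AND NOT x3)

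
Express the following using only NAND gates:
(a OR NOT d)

((a NAND a) NAND ((d NAND d) NAND (d NAND d)))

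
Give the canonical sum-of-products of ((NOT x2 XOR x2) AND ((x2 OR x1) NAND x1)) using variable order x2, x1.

Σm(0, 2) = (NOT x2 AND NOT x1) OR (x2 AND NOT x1)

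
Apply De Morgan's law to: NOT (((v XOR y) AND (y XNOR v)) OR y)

NOT ((v XOR y) AND (y XNOR v)) AND NOT y
De Morgan's: NOT(OR of terms) = AND of negations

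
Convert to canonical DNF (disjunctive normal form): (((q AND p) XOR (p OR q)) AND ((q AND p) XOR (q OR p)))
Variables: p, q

(NOT p AND q) OR (p AND NOT q)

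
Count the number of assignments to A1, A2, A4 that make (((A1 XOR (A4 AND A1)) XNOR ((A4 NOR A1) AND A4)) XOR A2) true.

Satisfying assignments: (0,0,0), (0,0,1), (1,0,1), (1,1,0)
Count: 4 out of 8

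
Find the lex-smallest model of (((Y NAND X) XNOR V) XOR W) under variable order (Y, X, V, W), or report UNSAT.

Y=0, X=0, V=0, W=1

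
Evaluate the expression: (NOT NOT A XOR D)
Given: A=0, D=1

Substituting: (NOT NOT 0 XOR 1)
= 1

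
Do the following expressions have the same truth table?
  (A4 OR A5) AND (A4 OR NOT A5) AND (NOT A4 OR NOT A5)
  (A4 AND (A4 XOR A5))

Yes, they are equivalent — the two output columns agree on all 4 assignments:
A4 | A5 | Expression 1 | Expression 2
-------------------------------------
0 | 0 | 0 | 0
0 | 1 | 0 | 0
1 | 0 | 1 | 1
1 | 1 | 0 | 0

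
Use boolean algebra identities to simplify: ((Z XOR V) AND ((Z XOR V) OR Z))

By absorption (E AND (E OR v) = E):
= (Z XOR V)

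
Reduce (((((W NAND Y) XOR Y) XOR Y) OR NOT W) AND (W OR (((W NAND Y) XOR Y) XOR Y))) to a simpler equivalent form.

By distribution ((E OR v) AND (E OR NOT v) = E) then XOR self-cancellation ((E XOR v) XOR v = E):
= (W NAND Y)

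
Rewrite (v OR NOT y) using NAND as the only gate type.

((v NAND v) NAND ((y NAND y) NAND (y NAND y)))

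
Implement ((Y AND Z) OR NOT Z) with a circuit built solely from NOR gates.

((((Y NOR Y) NOR (Z NOR Z)) NOR (Z NOR Z)) NOR (((Y NOR Y) NOR (Z NOR Z)) NOR (Z NOR Z)))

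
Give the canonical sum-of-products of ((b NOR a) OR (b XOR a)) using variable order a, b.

Σm(0, 1, 2) = (NOT a AND NOT b) OR (NOT a AND b) OR (a AND NOT b)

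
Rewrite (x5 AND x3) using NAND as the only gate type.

((x5 NAND x3) NAND (x5 NAND x3))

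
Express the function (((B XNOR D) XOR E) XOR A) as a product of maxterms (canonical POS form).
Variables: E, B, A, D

ΠM(1, 2, 4, 7, 8, 11, 13, 14) = (E OR B OR A OR NOT D) AND (E OR B OR NOT A OR D) AND (E OR NOT B OR A OR D) AND (E OR NOT B OR NOT A OR NOT D) AND (NOT E OR B OR A OR D) AND (NOT E OR B OR NOT A OR NOT D) AND (NOT E OR NOT B OR A OR NOT D) AND (NOT E OR NOT B OR NOT A OR D)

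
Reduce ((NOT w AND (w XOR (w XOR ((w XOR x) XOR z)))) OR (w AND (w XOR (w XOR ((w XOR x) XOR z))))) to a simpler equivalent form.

By distribution ((E AND v) OR (E AND NOT v) = E) then XOR self-cancellation ((E XOR v) XOR v = E):
= ((w XOR x) XOR z)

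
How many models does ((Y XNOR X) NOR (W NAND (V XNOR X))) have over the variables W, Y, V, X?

Satisfying assignments: (1,0,1,1), (1,1,0,0)
Count: 2 out of 16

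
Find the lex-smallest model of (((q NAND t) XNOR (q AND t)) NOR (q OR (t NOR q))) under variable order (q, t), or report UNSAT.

q=0, t=1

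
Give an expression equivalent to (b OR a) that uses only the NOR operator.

((b NOR a) NOR (b NOR a))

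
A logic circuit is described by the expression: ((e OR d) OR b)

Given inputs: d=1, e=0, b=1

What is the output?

Substituting: ((0 OR 1) OR 1)
= 1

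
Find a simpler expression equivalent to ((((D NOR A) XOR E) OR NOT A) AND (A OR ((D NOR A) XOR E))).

By distribution ((E OR v) AND (E OR NOT v) = E):
= ((D NOR A) XOR E)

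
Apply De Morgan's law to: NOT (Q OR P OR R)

NOT Q AND NOT P AND NOT R
De Morgan's: NOT(OR of terms) = AND of negations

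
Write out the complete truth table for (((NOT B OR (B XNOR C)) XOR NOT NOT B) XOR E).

E | B | C | Output
------------------
0 | 0 | 0 | 1
0 | 0 | 1 | 1
0 | 1 | 0 | 1
0 | 1 | 1 | 0
1 | 0 | 0 | 0
1 | 0 | 1 | 0
1 | 1 | 0 | 0
1 | 1 | 1 | 1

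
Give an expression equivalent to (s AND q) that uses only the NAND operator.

((s NAND q) NAND (s NAND q))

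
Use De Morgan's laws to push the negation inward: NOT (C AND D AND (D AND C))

NOT C OR NOT D OR NOT (D AND C)
De Morgan's: NOT(AND of terms) = OR of negations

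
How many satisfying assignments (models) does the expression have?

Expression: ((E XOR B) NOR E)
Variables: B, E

Satisfying assignments: (0,0)
Count: 1 out of 4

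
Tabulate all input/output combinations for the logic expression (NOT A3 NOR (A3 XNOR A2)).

A2 | A3 | Output
----------------
0 | 0 | 0
0 | 1 | 1
1 | 0 | 0
1 | 1 | 0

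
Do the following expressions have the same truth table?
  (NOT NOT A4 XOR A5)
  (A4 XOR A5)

Yes, they are equivalent — the two output columns agree on all 4 assignments:
A4 | A5 | Expression 1 | Expression 2
-------------------------------------
0 | 0 | 0 | 0
0 | 1 | 1 | 1
1 | 0 | 1 | 1
1 | 1 | 0 | 0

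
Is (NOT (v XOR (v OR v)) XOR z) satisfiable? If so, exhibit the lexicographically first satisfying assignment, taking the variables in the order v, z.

v=0, z=0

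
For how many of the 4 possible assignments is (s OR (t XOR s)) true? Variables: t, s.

Satisfying assignments: (0,1), (1,0), (1,1)
Count: 3 out of 4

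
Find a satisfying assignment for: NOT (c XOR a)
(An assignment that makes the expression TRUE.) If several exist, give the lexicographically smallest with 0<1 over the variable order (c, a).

c=0, a=0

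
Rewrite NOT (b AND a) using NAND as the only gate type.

(((b NAND a) NAND (b NAND a)) NAND ((b NAND a) NAND (b NAND a)))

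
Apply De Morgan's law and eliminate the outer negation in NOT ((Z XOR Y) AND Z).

NOT (Z XOR Y) OR NOT Z
De Morgan's: NOT(AND of terms) = OR of negations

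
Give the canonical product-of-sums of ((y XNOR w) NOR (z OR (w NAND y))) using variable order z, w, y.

ΠM(0, 1, 2, 3, 4, 5, 6, 7) = (z OR w OR y) AND (z OR w OR NOT y) AND (z OR NOT w OR y) AND (z OR NOT w OR NOT y) AND (NOT z OR w OR y) AND (NOT z OR w OR NOT y) AND (NOT z OR NOT w OR y) AND (NOT z OR NOT w OR NOT y)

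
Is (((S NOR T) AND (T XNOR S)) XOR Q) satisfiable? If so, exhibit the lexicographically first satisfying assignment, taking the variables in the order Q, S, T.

Q=0, S=0, T=0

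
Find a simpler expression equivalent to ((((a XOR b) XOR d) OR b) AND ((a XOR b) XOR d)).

By absorption (E AND (E OR v) = E):
= ((a XOR b) XOR d)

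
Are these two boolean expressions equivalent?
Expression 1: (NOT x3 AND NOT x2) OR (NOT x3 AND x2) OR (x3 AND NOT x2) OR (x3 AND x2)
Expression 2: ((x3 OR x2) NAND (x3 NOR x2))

Yes, they are equivalent — the two output columns agree on all 4 assignments:
x3 | x2 | Expression 1 | Expression 2
-------------------------------------
0 | 0 | 1 | 1
0 | 1 | 1 | 1
1 | 0 | 1 | 1
1 | 1 | 1 | 1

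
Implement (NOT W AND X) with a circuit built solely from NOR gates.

(((W NOR W) NOR (W NOR W)) NOR (X NOR X))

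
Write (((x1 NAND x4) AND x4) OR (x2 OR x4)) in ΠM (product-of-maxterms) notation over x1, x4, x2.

ΠM(0, 4) = (x1 OR x4 OR x2) AND (NOT x1 OR x4 OR x2)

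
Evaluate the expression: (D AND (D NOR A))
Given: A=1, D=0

Substituting: (0 AND (0 NOR 1))
= 0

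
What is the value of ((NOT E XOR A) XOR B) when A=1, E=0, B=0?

Substituting: ((NOT 0 XOR 1) XOR 0)
= 0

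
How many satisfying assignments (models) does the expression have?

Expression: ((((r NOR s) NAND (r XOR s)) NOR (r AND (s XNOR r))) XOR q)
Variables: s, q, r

Satisfying assignments: (0,1,0), (0,1,1), (1,1,0), (1,1,1)
Count: 4 out of 8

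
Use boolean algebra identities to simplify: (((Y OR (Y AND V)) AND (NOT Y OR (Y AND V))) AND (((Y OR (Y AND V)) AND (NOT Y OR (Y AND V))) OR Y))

By absorption (E AND (E OR v) = E) then distribution ((E OR v) AND (E OR NOT v) = E):
= (Y AND V)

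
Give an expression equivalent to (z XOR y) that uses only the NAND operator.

((z NAND (z NAND y)) NAND (y NAND (z NAND y)))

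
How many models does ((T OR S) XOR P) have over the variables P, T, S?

Satisfying assignments: (0,0,1), (0,1,0), (0,1,1), (1,0,0)
Count: 4 out of 8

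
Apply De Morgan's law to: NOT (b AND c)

NOT b OR NOT c
De Morgan's: NOT(AND of terms) = OR of negations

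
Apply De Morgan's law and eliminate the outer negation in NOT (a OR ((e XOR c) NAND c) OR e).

NOT a AND NOT ((e XOR c) NAND c) AND NOT e
De Morgan's: NOT(OR of terms) = AND of negations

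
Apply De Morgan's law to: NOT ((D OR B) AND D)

NOT (D OR B) OR NOT D
De Morgan's: NOT(AND of terms) = OR of negations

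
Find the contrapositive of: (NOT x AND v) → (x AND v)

Contrapositive: NOT (x AND v) → NOT (NOT x AND v)
Note: A statement and its contrapositive are logically equivalent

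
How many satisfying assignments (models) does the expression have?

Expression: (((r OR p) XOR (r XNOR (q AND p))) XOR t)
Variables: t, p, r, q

Satisfying assignments: (0,0,0,0), (0,0,0,1), (0,0,1,0), (0,0,1,1), (0,1,0,1), (0,1,1,0), (1,1,0,0), (1,1,1,1)
Count: 8 out of 16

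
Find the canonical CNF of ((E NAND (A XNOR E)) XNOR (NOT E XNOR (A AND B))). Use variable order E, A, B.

(E OR A OR B) AND (E OR A OR NOT B) AND (E OR NOT A OR B) AND (NOT E OR NOT A OR B)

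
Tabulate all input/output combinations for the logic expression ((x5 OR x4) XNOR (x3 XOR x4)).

x5 | x4 | x3 | Output
---------------------
0 | 0 | 0 | 1
0 | 0 | 1 | 0
0 | 1 | 0 | 1
0 | 1 | 1 | 0
1 | 0 | 0 | 0
1 | 0 | 1 | 1
1 | 1 | 0 | 1
1 | 1 | 1 | 0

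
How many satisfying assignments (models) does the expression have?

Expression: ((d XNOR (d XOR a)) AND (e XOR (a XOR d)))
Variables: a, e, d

Satisfying assignments: (0,0,1), (0,1,0)
Count: 2 out of 8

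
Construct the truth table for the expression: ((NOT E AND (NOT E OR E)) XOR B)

B | E | Output
--------------
0 | 0 | 1
0 | 1 | 0
1 | 0 | 0
1 | 1 | 1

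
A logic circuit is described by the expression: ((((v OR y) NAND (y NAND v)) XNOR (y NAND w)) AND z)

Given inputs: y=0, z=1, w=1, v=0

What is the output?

Substituting: ((((0 OR 0) NAND (0 NAND 0)) XNOR (0 NAND 1)) AND 1)
= 1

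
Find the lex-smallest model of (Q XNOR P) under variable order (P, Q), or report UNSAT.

P=0, Q=0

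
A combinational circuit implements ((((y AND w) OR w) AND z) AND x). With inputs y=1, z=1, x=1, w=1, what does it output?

Substituting: ((((1 AND 1) OR 1) AND 1) AND 1)
= 1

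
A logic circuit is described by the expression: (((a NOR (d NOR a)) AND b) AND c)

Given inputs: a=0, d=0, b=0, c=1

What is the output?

Substituting: (((0 NOR (0 NOR 0)) AND 0) AND 1)
= 0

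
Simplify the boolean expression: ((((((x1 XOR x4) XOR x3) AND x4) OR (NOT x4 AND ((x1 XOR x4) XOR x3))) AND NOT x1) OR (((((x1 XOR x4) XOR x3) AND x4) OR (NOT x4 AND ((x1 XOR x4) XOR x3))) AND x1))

By distribution ((E AND v) OR (E AND NOT v) = E) then distribution ((E AND v) OR (E AND NOT v) = E):
= ((x1 XOR x4) XOR x3)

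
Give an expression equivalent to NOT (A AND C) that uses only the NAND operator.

(((A NAND C) NAND (A NAND C)) NAND ((A NAND C) NAND (A NAND C)))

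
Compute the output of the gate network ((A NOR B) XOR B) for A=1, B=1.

Substituting: ((1 NOR 1) XOR 1)
= 1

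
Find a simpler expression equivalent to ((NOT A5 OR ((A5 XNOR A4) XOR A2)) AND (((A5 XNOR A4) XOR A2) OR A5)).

By distribution ((E OR v) AND (E OR NOT v) = E):
= ((A5 XNOR A4) XOR A2)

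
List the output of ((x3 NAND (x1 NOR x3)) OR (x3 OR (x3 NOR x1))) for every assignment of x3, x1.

x3 | x1 | Output
----------------
0 | 0 | 1
0 | 1 | 1
1 | 0 | 1
1 | 1 | 1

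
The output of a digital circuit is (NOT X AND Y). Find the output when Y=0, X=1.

Substituting: (NOT 1 AND 0)
= 0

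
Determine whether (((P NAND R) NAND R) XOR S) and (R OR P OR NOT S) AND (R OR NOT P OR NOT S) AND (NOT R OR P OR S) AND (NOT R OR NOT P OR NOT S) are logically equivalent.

Yes, they are equivalent — the two output columns agree on all 8 assignments:
R | P | S | Expression 1 | Expression 2
---------------------------------------
0 | 0 | 0 | 1 | 1
0 | 0 | 1 | 0 | 0
0 | 1 | 0 | 1 | 1
0 | 1 | 1 | 0 | 0
1 | 0 | 0 | 0 | 0
1 | 0 | 1 | 1 | 1
1 | 1 | 0 | 1 | 1
1 | 1 | 1 | 0 | 0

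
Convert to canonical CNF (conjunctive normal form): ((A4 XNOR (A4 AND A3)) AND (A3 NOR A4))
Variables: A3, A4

(A3 OR NOT A4) AND (NOT A3 OR A4) AND (NOT A3 OR NOT A4)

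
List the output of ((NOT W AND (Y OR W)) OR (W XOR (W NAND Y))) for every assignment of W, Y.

W | Y | Output
--------------
0 | 0 | 1
0 | 1 | 1
1 | 0 | 0
1 | 1 | 1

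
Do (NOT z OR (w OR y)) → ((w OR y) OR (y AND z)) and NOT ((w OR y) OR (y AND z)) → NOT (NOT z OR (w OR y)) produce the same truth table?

Yes, Contrapositive is always equivalent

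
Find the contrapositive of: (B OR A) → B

Contrapositive: NOT B → NOT (B OR A)
Note: A statement and its contrapositive are logically equivalent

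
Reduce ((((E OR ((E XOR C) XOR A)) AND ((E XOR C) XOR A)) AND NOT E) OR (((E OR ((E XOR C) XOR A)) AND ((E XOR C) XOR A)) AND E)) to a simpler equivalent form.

By distribution ((E AND v) OR (E AND NOT v) = E) then absorption (E AND (E OR v) = E):
= ((E XOR C) XOR A)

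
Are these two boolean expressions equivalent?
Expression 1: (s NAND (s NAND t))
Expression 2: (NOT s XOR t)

No. Counterexample: with t=1, s=0, Expression 1 = 1 but Expression 2 = 0.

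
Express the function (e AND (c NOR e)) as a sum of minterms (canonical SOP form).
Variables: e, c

Σm() = FALSE (no minterms)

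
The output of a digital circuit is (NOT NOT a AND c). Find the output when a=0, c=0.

Substituting: (NOT NOT 0 AND 0)
= 0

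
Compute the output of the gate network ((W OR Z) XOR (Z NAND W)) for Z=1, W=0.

Substituting: ((0 OR 1) XOR (1 NAND 0))
= 0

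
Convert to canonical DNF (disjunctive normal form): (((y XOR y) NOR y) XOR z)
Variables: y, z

(NOT y AND NOT z) OR (y AND z)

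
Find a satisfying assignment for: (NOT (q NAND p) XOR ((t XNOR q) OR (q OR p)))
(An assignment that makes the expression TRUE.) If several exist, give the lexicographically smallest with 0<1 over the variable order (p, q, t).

p=0, q=0, t=0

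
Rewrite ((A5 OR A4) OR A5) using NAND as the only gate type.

((((A5 NAND A5) NAND (A4 NAND A4)) NAND ((A5 NAND A5) NAND (A4 NAND A4))) NAND (A5 NAND A5))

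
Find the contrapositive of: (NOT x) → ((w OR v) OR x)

Contrapositive: NOT ((w OR v) OR x) → x
Note: A statement and its contrapositive are logically equivalent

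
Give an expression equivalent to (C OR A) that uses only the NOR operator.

((C NOR A) NOR (C NOR A))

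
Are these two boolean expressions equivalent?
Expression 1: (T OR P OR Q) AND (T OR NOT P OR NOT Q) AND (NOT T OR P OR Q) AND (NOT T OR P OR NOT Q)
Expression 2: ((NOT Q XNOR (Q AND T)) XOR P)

Yes, they are equivalent — the two output columns agree on all 8 assignments:
T | P | Q | Expression 1 | Expression 2
---------------------------------------
0 | 0 | 0 | 0 | 0
0 | 0 | 1 | 1 | 1
0 | 1 | 0 | 1 | 1
0 | 1 | 1 | 0 | 0
1 | 0 | 0 | 0 | 0
1 | 0 | 1 | 0 | 0
1 | 1 | 0 | 1 | 1
1 | 1 | 1 | 1 | 1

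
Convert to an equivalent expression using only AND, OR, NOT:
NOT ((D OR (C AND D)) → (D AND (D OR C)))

(D OR (C AND D)) AND NOT (D AND (D OR C))
(Negated implication: NOT(A → B) = A AND NOT B)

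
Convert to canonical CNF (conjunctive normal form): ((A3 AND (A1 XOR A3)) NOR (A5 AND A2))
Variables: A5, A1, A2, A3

(A5 OR A1 OR A2 OR NOT A3) AND (A5 OR A1 OR NOT A2 OR NOT A3) AND (NOT A5 OR A1 OR A2 OR NOT A3) AND (NOT A5 OR A1 OR NOT A2 OR A3) AND (NOT A5 OR A1 OR NOT A2 OR NOT A3) AND (NOT A5 OR NOT A1 OR NOT A2 OR A3) AND (NOT A5 OR NOT A1 OR NOT A2 OR NOT A3)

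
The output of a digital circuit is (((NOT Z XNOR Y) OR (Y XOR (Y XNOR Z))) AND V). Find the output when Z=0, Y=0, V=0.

Substituting: (((NOT 0 XNOR 0) OR (0 XOR (0 XNOR 0))) AND 0)
= 0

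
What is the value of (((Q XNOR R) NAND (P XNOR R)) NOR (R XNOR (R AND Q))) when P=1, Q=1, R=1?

Substituting: (((1 XNOR 1) NAND (1 XNOR 1)) NOR (1 XNOR (1 AND 1)))
= 0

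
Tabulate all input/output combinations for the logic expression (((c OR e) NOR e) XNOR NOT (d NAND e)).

d | e | c | Output
------------------
0 | 0 | 0 | 0
0 | 0 | 1 | 1
0 | 1 | 0 | 1
0 | 1 | 1 | 1
1 | 0 | 0 | 0
1 | 0 | 1 | 1
1 | 1 | 0 | 0
1 | 1 | 1 | 0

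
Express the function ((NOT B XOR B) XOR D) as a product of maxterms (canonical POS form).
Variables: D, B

ΠM(2, 3) = (NOT D OR B) AND (NOT D OR NOT B)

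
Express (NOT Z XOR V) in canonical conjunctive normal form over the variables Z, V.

(Z OR NOT V) AND (NOT Z OR V)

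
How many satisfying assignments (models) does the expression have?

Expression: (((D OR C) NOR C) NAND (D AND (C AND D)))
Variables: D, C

Satisfying assignments: (0,0), (0,1), (1,0), (1,1)
Count: 4 out of 4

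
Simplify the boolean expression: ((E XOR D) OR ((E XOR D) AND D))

By absorption (E OR (E AND v) = E):
= (E XOR D)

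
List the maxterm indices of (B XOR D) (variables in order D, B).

ΠM(0, 3) = (D OR B) AND (NOT D OR NOT B)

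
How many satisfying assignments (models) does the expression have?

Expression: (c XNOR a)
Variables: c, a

Satisfying assignments: (0,0), (1,1)
Count: 2 out of 4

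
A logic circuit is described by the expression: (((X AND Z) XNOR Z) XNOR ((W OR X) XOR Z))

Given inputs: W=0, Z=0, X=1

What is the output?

Substituting: (((1 AND 0) XNOR 0) XNOR ((0 OR 1) XOR 0))
= 1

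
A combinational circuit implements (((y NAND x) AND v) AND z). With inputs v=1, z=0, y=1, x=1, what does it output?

Substituting: (((1 NAND 1) AND 1) AND 0)
= 0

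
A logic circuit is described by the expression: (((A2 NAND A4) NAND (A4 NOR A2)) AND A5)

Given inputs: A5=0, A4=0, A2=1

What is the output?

Substituting: (((1 NAND 0) NAND (0 NOR 1)) AND 0)
= 0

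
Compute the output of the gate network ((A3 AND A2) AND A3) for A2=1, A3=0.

Substituting: ((0 AND 1) AND 0)
= 0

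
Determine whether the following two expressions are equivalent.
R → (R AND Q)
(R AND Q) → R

No, Converse is not equivalent to original (counterexample: T=0, R=1, Q=0)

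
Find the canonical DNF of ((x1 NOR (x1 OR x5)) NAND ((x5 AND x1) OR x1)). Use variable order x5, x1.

(NOT x5 AND NOT x1) OR (NOT x5 AND x1) OR (x5 AND NOT x1) OR (x5 AND x1)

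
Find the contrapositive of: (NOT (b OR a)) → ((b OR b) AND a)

Contrapositive: NOT ((b OR b) AND a) → (b OR a)
Note: A statement and its contrapositive are logically equivalent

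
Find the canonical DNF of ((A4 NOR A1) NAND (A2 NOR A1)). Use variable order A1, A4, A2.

(NOT A1 AND NOT A4 AND A2) OR (NOT A1 AND A4 AND NOT A2) OR (NOT A1 AND A4 AND A2) OR (A1 AND NOT A4 AND NOT A2) OR (A1 AND NOT A4 AND A2) OR (A1 AND A4 AND NOT A2) OR (A1 AND A4 AND A2)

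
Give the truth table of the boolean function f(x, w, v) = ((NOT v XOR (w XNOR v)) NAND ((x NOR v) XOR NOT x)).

x | w | v | Output
------------------
0 | 0 | 0 | 1
0 | 0 | 1 | 1
0 | 1 | 0 | 1
0 | 1 | 1 | 0
1 | 0 | 0 | 1
1 | 0 | 1 | 1
1 | 1 | 0 | 1
1 | 1 | 1 | 1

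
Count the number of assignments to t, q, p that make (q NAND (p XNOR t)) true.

Satisfying assignments: (0,0,0), (0,0,1), (0,1,1), (1,0,0), (1,0,1), (1,1,0)
Count: 6 out of 8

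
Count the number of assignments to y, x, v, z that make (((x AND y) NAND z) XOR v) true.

Satisfying assignments: (0,0,0,0), (0,0,0,1), (0,1,0,0), (0,1,0,1), (1,0,0,0), (1,0,0,1), (1,1,0,0), (1,1,1,1)
Count: 8 out of 16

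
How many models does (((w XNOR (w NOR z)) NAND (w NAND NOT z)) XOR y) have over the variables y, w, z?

Satisfying assignments: (0,0,0), (0,1,0), (0,1,1), (1,0,1)
Count: 4 out of 8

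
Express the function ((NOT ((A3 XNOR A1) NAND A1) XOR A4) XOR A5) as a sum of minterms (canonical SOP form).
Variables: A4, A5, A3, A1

Σm(3, 4, 5, 6, 8, 9, 10, 15) = (NOT A4 AND NOT A5 AND A3 AND A1) OR (NOT A4 AND A5 AND NOT A3 AND NOT A1) OR (NOT A4 AND A5 AND NOT A3 AND A1) OR (NOT A4 AND A5 AND A3 AND NOT A1) OR (A4 AND NOT A5 AND NOT A3 AND NOT A1) OR (A4 AND NOT A5 AND NOT A3 AND A1) OR (A4 AND NOT A5 AND A3 AND NOT A1) OR (A4 AND A5 AND A3 AND A1)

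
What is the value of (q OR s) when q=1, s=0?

Substituting: (1 OR 0)
= 1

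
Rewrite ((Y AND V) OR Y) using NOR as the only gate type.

((((Y NOR Y) NOR (V NOR V)) NOR Y) NOR (((Y NOR Y) NOR (V NOR V)) NOR Y))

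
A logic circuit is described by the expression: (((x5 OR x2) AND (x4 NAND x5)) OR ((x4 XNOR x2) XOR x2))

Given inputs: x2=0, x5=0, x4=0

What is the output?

Substituting: (((0 OR 0) AND (0 NAND 0)) OR ((0 XNOR 0) XOR 0))
= 1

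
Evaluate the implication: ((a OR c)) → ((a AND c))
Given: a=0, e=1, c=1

Antecedent ((a OR c)) = 1; consequent ((a AND c)) = 0.
1 → 0 = 0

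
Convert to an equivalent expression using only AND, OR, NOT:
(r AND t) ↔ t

((r AND t) AND t) OR (NOT (r AND t) AND NOT t)
(Biconditional = both true or both false)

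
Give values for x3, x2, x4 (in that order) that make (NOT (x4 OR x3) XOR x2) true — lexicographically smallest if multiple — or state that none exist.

x3=0, x2=0, x4=0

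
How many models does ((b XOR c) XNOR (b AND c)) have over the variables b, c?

Satisfying assignments: (0,0)
Count: 1 out of 4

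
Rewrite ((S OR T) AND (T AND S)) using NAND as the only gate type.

((((S NAND S) NAND (T NAND T)) NAND ((T NAND S) NAND (T NAND S))) NAND (((S NAND S) NAND (T NAND T)) NAND ((T NAND S) NAND (T NAND S))))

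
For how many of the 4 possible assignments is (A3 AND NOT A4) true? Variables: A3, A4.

Satisfying assignments: (1,0)
Count: 1 out of 4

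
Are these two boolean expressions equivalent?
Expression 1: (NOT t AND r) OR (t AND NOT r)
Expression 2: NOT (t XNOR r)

Yes, they are equivalent — the two output columns agree on all 4 assignments:
t | r | Expression 1 | Expression 2
-----------------------------------
0 | 0 | 0 | 0
0 | 1 | 1 | 1
1 | 0 | 1 | 1
1 | 1 | 0 | 0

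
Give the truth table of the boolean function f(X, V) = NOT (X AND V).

X | V | Output
--------------
0 | 0 | 1
0 | 1 | 1
1 | 0 | 1
1 | 1 | 0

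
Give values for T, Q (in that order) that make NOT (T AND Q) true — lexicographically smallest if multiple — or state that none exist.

T=0, Q=0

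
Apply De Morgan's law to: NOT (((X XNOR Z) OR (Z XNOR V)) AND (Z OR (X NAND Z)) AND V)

NOT ((X XNOR Z) OR (Z XNOR V)) OR NOT (Z OR (X NAND Z)) OR NOT V
De Morgan's: NOT(AND of terms) = OR of negations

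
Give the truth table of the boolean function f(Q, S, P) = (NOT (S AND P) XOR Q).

Q | S | P | Output
------------------
0 | 0 | 0 | 1
0 | 0 | 1 | 1
0 | 1 | 0 | 1
0 | 1 | 1 | 0
1 | 0 | 0 | 0
1 | 0 | 1 | 0
1 | 1 | 0 | 0
1 | 1 | 1 | 1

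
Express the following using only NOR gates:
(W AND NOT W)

((W NOR W) NOR ((W NOR W) NOR (W NOR W)))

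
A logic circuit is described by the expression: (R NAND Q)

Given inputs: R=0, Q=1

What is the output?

Substituting: (0 NAND 1)
= 1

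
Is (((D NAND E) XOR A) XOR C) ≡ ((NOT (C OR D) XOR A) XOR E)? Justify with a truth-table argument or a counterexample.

No. Counterexample: with A=0, E=0, D=1, C=0, Expression 1 = 1 but Expression 2 = 0.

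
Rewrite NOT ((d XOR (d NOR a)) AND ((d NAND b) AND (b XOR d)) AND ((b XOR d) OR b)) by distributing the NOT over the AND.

NOT (d XOR (d NOR a)) OR NOT ((d NAND b) AND (b XOR d)) OR NOT ((b XOR d) OR b)
De Morgan's: NOT(AND of terms) = OR of negations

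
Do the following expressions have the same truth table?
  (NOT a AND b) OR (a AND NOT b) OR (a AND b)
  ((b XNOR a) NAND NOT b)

Yes, they are equivalent — the two output columns agree on all 4 assignments:
a | b | Expression 1 | Expression 2
-----------------------------------
0 | 0 | 0 | 0
0 | 1 | 1 | 1
1 | 0 | 1 | 1
1 | 1 | 1 | 1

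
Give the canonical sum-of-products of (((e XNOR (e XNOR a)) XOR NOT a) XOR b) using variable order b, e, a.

Σm(0, 1, 2, 3) = (NOT b AND NOT e AND NOT a) OR (NOT b AND NOT e AND a) OR (NOT b AND e AND NOT a) OR (NOT b AND e AND a)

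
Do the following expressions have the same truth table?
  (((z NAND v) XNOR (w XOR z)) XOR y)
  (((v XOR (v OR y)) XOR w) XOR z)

No. Counterexample: with w=0, v=1, z=0, y=1, Expression 1 = 1 but Expression 2 = 0.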